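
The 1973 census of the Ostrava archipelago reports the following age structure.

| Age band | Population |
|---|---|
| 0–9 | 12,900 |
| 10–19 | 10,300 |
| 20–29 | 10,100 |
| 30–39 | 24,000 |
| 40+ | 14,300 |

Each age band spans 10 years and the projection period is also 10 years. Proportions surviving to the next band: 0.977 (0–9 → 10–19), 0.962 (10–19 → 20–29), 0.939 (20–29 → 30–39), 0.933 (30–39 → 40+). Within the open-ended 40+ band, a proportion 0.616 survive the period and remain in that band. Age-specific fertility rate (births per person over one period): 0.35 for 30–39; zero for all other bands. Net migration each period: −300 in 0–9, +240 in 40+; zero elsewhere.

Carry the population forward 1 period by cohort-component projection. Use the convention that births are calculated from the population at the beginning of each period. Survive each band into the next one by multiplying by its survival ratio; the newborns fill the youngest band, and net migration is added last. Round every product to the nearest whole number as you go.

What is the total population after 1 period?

— Period 1 —
Births: 24000 × 0.35 = 8400
10–19: 12900 × 0.977 = 12603
20–29: 10300 × 0.962 = 9909
30–39: 10100 × 0.939 = 9484
40+: 24000 × 0.933 + 14300 × 0.616 = 22392 + 8809 = 31201
Net migration: 0–9 − 300 → 8100; 40+ + 240 → 31441
→ [8100, 12603, 9909, 9484, 31441]
Total after period 1: 8100 + 12603 + 9909 + 9484 + 31441 = 71537

71537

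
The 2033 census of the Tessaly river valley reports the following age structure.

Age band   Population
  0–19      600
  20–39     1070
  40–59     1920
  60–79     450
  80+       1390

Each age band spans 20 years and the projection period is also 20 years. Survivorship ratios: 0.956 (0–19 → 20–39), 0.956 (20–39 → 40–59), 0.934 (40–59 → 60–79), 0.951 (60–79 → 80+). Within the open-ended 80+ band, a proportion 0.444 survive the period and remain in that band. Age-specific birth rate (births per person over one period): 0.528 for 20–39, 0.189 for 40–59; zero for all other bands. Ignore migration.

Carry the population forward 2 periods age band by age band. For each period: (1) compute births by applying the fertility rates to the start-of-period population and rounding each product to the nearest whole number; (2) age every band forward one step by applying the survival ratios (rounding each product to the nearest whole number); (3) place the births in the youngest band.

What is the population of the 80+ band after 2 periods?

Period 1:
Births: 1070 × 0.528 = 565  |  1920 × 0.189 = 363 → 928
20–39: 600 × 0.956 = 574
40–59: 1070 × 0.956 = 1023
60–79: 1920 × 0.934 = 1793
80+: 450 × 0.951 + 1390 × 0.444 = 428 + 617 = 1045
Giving 928 / 574 / 1023 / 1793 / 1045.
Period 2:
Births: 574 × 0.528 = 303  |  1023 × 0.189 = 193 → 496
20–39: 928 × 0.956 = 887
40–59: 574 × 0.956 = 549
60–79: 1023 × 0.934 = 955
80+: 1793 × 0.951 + 1045 × 0.444 = 1705 + 464 = 2169
Giving 496 / 887 / 549 / 955 / 2169.

2169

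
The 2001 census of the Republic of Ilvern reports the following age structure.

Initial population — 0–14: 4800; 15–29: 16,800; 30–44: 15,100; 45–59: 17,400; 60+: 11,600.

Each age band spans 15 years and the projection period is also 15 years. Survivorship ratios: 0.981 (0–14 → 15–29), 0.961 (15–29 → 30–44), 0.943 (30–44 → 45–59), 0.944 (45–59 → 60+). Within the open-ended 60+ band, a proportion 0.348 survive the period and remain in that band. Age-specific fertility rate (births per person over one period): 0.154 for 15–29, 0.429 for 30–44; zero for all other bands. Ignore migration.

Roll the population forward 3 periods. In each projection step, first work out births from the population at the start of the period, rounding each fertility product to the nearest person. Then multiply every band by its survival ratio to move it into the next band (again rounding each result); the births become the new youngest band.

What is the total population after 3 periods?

45158

Period 1:
Births: 16800 × 0.154 = 2587, 15100 × 0.429 = 6478 → total 9065
15–29: 4800 × 0.981 = 4709
30–44: 16800 × 0.961 = 16145
45–59: 15100 × 0.943 = 14239
60+: 17400 × 0.944 + 11600 × 0.348 = 16426 + 4037 = 20463
End of period: [9065, 4709, 16145, 14239, 20463]
Period 2:
Births: 4709 × 0.154 = 725, 16145 × 0.429 = 6926 → total 7651
15–29: 9065 × 0.981 = 8893
30–44: 4709 × 0.961 = 4525
45–59: 16145 × 0.943 = 15225
60+: 14239 × 0.944 + 20463 × 0.348 = 13442 + 7121 = 20563
End of period: [7651, 8893, 4525, 15225, 20563]
Period 3:
Births: 8893 × 0.154 = 1370, 4525 × 0.429 = 1941 → total 3311
15–29: 7651 × 0.981 = 7506
30–44: 8893 × 0.961 = 8546
45–59: 4525 × 0.943 = 4267
60+: 15225 × 0.944 + 20563 × 0.348 = 14372 + 7156 = 21528
End of period: [3311, 7506, 8546, 4267, 21528]
Total after period 3: 3311 + 7506 + 8546 + 4267 + 21528 = 45158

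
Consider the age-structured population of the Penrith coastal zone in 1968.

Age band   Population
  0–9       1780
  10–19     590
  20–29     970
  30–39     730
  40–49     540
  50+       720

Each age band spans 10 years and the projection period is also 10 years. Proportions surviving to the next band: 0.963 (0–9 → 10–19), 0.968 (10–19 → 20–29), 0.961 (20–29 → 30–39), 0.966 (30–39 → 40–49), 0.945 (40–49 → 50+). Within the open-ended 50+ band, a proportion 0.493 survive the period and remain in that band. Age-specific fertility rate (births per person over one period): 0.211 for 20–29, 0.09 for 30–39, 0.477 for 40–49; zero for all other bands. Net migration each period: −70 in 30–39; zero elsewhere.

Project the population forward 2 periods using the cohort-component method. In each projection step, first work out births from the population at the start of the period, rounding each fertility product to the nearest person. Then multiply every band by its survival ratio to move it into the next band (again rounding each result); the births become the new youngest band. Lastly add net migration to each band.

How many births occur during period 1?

— Period 1 —
Births: 970 × 0.211 = 205, 730 × 0.09 = 66, 540 × 0.477 = 258 → 529
10–19: 1780 × 0.963 = 1714
20–29: 590 × 0.968 = 571
30–39: 970 × 0.961 = 932
40–49: 730 × 0.966 = 705
50+: 540 × 0.945 + 720 × 0.493 = 510 + 355 = 865
Net migration: 30–39 − 70 → 862
Giving 529 / 1714 / 571 / 862 / 705 / 865.

529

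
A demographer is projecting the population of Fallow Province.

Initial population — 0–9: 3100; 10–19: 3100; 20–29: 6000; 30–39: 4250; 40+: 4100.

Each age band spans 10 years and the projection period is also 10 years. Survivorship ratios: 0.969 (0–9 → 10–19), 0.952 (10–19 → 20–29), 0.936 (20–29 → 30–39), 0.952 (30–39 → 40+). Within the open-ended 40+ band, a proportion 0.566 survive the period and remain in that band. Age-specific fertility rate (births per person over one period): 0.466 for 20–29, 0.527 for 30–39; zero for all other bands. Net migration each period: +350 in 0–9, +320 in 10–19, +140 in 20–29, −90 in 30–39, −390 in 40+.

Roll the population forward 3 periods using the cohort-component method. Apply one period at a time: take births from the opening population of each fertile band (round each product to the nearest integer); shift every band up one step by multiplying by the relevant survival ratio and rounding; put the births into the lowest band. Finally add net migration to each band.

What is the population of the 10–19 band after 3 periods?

Call the groups 1 to 5, youngest first.
Period 1.
Births: 6000 × 0.466 = 2796 ; 4250 × 0.527 = 2240 — total 5036
Group 2: 3100 × 0.969 = 3004
Group 3: 3100 × 0.952 = 2951
Group 4: 6000 × 0.936 = 5616
Group 5: 4250 × 0.952 + 4100 × 0.566 = 4046 + 2321 = 6367
Net migration: Group 1 + 350 → 5386; Group 2 + 320 → 3324; Group 3 + 140 → 3091; Group 4 − 90 → 5526; Group 5 − 390 → 5977
→ [5386, 3324, 3091, 5526, 5977]
Period 2.
Births: 3091 × 0.466 = 1440 ; 5526 × 0.527 = 2912 — total 4352
Group 2: 5386 × 0.969 = 5219
Group 3: 3324 × 0.952 = 3164
Group 4: 3091 × 0.936 = 2893
Group 5: 5526 × 0.952 + 5977 × 0.566 = 5261 + 3383 = 8644
Net migration: Group 1 + 350 → 4702; Group 2 + 320 → 5539; Group 3 + 140 → 3304; Group 4 − 90 → 2803; Group 5 − 390 → 8254
→ [4702, 5539, 3304, 2803, 8254]
Period 3.
Births: 3304 × 0.466 = 1540 ; 2803 × 0.527 = 1477 — total 3017
Group 2: 4702 × 0.969 = 4556
Group 3: 5539 × 0.952 = 5273
Group 4: 3304 × 0.936 = 3093
Group 5: 2803 × 0.952 + 8254 × 0.566 = 2668 + 4672 = 7340
Net migration: Group 1 + 350 → 3367; Group 2 + 320 → 4876; Group 3 + 140 → 5413; Group 4 − 90 → 3003; Group 5 − 390 → 6950
→ [3367, 4876, 5413, 3003, 6950]

4876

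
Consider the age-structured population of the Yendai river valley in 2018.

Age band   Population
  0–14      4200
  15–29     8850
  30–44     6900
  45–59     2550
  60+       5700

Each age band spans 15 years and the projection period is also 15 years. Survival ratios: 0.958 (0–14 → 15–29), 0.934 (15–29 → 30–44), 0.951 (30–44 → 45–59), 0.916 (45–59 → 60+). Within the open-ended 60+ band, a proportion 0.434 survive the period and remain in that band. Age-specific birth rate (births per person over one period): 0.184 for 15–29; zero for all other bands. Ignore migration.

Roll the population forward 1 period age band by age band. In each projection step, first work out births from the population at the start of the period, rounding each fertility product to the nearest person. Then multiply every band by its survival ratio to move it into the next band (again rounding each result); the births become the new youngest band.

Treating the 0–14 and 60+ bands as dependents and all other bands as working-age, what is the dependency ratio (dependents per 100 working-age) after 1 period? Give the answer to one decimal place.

Let group 1 be 0–14 through group 5 = 60+.
[period 1]
Births: 8850 * 0.184 = 1628
Group 2: 4200 * 0.958 = 4024
Group 3: 8850 * 0.934 = 8266
Group 4: 6900 * 0.951 = 6562
Group 5: 2550 * 0.916 + 5700 * 0.434 = 2336 + 2474 = 4810
→ [1628, 4024, 8266, 6562, 4810]
Dependents (band 0–14 + band 60+) = 1628 + 4810 = 6438; working-age = 18852; ratio = 6438/18852 × 100 = 34.2

34.2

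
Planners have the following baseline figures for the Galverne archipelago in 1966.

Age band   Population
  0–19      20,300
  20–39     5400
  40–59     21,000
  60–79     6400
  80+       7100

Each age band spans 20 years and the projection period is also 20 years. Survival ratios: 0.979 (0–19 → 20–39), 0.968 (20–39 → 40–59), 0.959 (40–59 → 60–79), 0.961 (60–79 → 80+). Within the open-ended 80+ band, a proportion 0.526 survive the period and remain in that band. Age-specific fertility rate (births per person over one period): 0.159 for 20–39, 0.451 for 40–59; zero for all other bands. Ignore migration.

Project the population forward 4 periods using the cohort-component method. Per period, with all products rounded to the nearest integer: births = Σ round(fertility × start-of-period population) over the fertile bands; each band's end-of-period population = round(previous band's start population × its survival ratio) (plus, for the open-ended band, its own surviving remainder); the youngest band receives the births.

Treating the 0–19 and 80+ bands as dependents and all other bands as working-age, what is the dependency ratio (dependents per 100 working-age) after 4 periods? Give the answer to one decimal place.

Numbering the bands 1..5 from youngest to oldest:
After projecting period 1:
Births: 5400 × 0.159 = 859 ; 21000 × 0.451 = 9471 → total 10330
Band 2: 20300 × 0.979 = 19874
Band 3: 5400 × 0.968 = 5227
Band 4: 21000 × 0.959 = 20139
Band 5: 6400 × 0.961 + 7100 × 0.526 = 6150 + 3735 = 9885
End of period: [10330, 19874, 5227, 20139, 9885]
After projecting period 2:
Births: 19874 × 0.159 = 3160 ; 5227 × 0.451 = 2357 → total 5517
Band 2: 10330 × 0.979 = 10113
Band 3: 19874 × 0.968 = 19238
Band 4: 5227 × 0.959 = 5013
Band 5: 20139 × 0.961 + 9885 × 0.526 = 19354 + 5200 = 24554
End of period: [5517, 10113, 19238, 5013, 24554]
After projecting period 3:
Births: 10113 × 0.159 = 1608 ; 19238 × 0.451 = 8676 → total 10284
Band 2: 5517 × 0.979 = 5401
Band 3: 10113 × 0.968 = 9789
Band 4: 19238 × 0.959 = 18449
Band 5: 5013 × 0.961 + 24554 × 0.526 = 4817 + 12915 = 17732
End of period: [10284, 5401, 9789, 18449, 17732]
After projecting period 4:
Births: 5401 × 0.159 = 859 ; 9789 × 0.451 = 4415 → total 5274
Band 2: 10284 × 0.979 = 10068
Band 3: 5401 × 0.968 = 5228
Band 4: 9789 × 0.959 = 9388
Band 5: 18449 × 0.961 + 17732 × 0.526 = 17729 + 9327 = 27056
End of period: [5274, 10068, 5228, 9388, 27056]
Dependents (band 0–19 + band 80+) = 5274 + 27056 = 32330; working-age = 24684; ratio = 32330/24684 × 100 = 131.0

131.0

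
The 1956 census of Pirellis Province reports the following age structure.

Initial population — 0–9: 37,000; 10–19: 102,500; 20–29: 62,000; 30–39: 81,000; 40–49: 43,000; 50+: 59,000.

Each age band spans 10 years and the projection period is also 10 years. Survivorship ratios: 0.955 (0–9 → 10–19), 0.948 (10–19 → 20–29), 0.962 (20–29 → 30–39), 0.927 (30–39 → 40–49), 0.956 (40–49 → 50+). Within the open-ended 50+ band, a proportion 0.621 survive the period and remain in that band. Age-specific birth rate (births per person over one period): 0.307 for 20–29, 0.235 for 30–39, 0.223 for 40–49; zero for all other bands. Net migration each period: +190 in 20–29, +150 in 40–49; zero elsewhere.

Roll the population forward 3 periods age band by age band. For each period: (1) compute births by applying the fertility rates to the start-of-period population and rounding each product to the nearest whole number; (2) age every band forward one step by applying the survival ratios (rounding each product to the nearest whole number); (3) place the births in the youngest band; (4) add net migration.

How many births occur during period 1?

47658

After projecting period 1:
Births: 62000 × 0.307 = 19034  |  81000 × 0.235 = 19035  |  43000 × 0.223 = 9589 → total 47658
10–19: 37000 × 0.955 = 35335
20–29: 102500 × 0.948 = 97170
30–39: 62000 × 0.962 = 59644
40–49: 81000 × 0.927 = 75087
50+: 43000 × 0.956 + 59000 × 0.621 = 41108 + 36639 = 77747
Net migration: 20–29 + 190 → 97360; 40–49 + 150 → 75237
→ [47658, 35335, 97360, 59644, 75237, 77747]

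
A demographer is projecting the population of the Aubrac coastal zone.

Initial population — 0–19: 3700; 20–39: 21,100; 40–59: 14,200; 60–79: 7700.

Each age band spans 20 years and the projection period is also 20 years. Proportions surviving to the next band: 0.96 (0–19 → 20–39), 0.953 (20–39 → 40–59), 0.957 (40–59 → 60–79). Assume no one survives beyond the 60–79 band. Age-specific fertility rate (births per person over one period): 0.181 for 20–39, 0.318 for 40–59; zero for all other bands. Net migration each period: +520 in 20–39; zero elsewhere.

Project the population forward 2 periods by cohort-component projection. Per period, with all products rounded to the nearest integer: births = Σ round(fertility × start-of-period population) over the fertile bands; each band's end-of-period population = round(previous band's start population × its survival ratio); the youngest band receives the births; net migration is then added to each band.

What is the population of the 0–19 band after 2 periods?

Call the bands 1 to 4, youngest first.
Period 1.
Births: 21100 × 0.181 = 3819, 14200 × 0.318 = 4516 → total 8335
Band 2: 3700 × 0.96 = 3552
Band 3: 21100 × 0.953 = 20108
Band 4: 14200 × 0.957 = 13589
Net migration: Band 2 + 520 → 4072
Giving 8335 / 4072 / 20108 / 13589.
Period 2.
Births: 4072 × 0.181 = 737, 20108 × 0.318 = 6394 → total 7131
Band 2: 8335 × 0.96 = 8002
Band 3: 4072 × 0.953 = 3881
Band 4: 20108 × 0.957 = 19243
Net migration: Band 2 + 520 → 8522
Giving 7131 / 8522 / 3881 / 19243.

7131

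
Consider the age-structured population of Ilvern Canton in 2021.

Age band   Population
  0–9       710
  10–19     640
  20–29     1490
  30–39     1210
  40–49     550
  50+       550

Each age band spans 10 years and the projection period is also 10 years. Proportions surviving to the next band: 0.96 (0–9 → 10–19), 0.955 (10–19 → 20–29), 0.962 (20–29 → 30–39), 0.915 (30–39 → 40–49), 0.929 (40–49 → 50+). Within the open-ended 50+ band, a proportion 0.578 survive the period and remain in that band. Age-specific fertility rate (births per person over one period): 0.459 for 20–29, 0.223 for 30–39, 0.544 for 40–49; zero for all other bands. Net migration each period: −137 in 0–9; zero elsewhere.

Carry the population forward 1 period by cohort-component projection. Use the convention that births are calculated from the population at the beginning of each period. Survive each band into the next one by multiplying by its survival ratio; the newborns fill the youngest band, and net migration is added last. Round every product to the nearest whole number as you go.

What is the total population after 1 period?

[period 1]
Births: 1490 × 0.459 = 684 ; 1210 × 0.223 = 270 ; 550 × 0.544 = 299 → total 1253
10–19: 710 × 0.96 = 682
20–29: 640 × 0.955 = 611
30–39: 1490 × 0.962 = 1433
40–49: 1210 × 0.915 = 1107
50+: 550 × 0.929 + 550 × 0.578 = 511 + 318 = 829
Net migration: 0–9 − 137 → 1116
Population now: 0–9=1116, 10–19=682, 20–29=611, 30–39=1433, 40–49=1107, 50+=829
Total after period 1: 1116 + 682 + 611 + 1433 + 1107 + 829 = 5778

5778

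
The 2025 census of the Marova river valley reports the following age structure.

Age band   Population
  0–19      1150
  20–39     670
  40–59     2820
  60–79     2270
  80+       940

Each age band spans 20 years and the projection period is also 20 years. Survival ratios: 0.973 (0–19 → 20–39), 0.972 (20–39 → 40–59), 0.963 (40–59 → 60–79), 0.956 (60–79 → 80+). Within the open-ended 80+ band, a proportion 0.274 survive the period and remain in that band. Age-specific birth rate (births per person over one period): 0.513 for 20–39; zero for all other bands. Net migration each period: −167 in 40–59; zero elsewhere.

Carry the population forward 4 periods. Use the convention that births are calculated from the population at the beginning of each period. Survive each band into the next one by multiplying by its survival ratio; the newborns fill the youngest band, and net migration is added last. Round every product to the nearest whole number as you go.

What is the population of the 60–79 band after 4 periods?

153

Call the bands 1 to 5, youngest first.
Period 1:
Births: 670 × 0.513 = 344
Band 2: 1150 × 0.973 = 1119
Band 3: 670 × 0.972 = 651
Band 4: 2820 × 0.963 = 2716
Band 5: 2270 × 0.956 + 940 × 0.274 = 2170 + 258 = 2428
Net migration: Band 3 − 167 → 484
End of period: [344, 1119, 484, 2716, 2428]
Period 2:
Births: 1119 × 0.513 = 574
Band 2: 344 × 0.973 = 335
Band 3: 1119 × 0.972 = 1088
Band 4: 484 × 0.963 = 466
Band 5: 2716 × 0.956 + 2428 × 0.274 = 2596 + 665 = 3261
Net migration: Band 3 − 167 → 921
End of period: [574, 335, 921, 466, 3261]
Period 3:
Births: 335 × 0.513 = 172
Band 2: 574 × 0.973 = 559
Band 3: 335 × 0.972 = 326
Band 4: 921 × 0.963 = 887
Band 5: 466 × 0.956 + 3261 × 0.274 = 445 + 894 = 1339
Net migration: Band 3 − 167 → 159
End of period: [172, 559, 159, 887, 1339]
Period 4:
Births: 559 × 0.513 = 287
Band 2: 172 × 0.973 = 167
Band 3: 559 × 0.972 = 543
Band 4: 159 × 0.963 = 153
Band 5: 887 × 0.956 + 1339 × 0.274 = 848 + 367 = 1215
Net migration: Band 3 − 167 → 376
End of period: [287, 167, 376, 153, 1215]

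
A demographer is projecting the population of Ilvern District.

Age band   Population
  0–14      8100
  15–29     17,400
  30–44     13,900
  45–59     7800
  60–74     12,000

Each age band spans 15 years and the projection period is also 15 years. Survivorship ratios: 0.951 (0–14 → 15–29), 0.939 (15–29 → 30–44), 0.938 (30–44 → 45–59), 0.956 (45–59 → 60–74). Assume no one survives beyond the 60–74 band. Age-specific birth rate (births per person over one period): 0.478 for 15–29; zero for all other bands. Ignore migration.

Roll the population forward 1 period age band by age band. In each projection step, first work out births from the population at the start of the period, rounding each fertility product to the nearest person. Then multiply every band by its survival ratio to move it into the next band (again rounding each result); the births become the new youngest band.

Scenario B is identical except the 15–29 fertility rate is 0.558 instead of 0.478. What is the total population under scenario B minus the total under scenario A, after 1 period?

(Groups numbered youngest = 1 to oldest = 5.)
After projecting period 1:
Births: 17400 * 0.478 = 8317
Group 2: 8100 * 0.951 = 7703
Group 3: 17400 * 0.939 = 16339
Group 4: 13900 * 0.938 = 13038
Group 5: 7800 * 0.956 = 7457
→ [8317, 7703, 16339, 13038, 7457]
Scenario A total after 1 period: 52854
Scenario B projection —
After projecting period 1:
Births: 17400 * 0.558 = 9709
Group 2: 8100 * 0.951 = 7703
Group 3: 17400 * 0.939 = 16339
Group 4: 13900 * 0.938 = 13038
Group 5: 7800 * 0.956 = 7457
→ [9709, 7703, 16339, 13038, 7457]
Scenario B total after 1 period: 54246
Difference B − A = 54246 − 52854 = 1392

1392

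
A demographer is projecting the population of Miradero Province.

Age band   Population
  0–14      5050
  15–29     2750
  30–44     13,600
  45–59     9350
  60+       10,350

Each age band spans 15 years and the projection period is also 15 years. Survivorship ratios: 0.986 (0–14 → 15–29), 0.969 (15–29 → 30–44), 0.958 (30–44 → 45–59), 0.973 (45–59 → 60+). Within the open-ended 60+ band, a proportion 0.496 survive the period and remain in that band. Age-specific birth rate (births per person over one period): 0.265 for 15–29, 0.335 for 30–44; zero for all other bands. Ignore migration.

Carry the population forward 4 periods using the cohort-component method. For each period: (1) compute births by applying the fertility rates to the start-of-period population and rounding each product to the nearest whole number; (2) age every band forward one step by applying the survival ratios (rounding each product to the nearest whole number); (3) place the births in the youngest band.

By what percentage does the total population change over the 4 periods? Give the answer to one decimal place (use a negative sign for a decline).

-44.6

Call the bands 1 to 5, youngest first.
Period 1.
Births: 2750 × 0.265 = 729, 13600 × 0.335 = 4556 → total 5285
Band 2: 5050 × 0.986 = 4979
Band 3: 2750 × 0.969 = 2665
Band 4: 13600 × 0.958 = 13029
Band 5: 9350 × 0.973 + 10350 × 0.496 = 9098 + 5134 = 14232
Population now: 0–14=5285, 15–29=4979, 30–44=2665, 45–59=13029, 60+=14232
Period 2.
Births: 4979 × 0.265 = 1319, 2665 × 0.335 = 893 → total 2212
Band 2: 5285 × 0.986 = 5211
Band 3: 4979 × 0.969 = 4825
Band 4: 2665 × 0.958 = 2553
Band 5: 13029 × 0.973 + 14232 × 0.496 = 12677 + 7059 = 19736
Population now: 0–14=2212, 15–29=5211, 30–44=4825, 45–59=2553, 60+=19736
Period 3.
Births: 5211 × 0.265 = 1381, 4825 × 0.335 = 1616 → total 2997
Band 2: 2212 × 0.986 = 2181
Band 3: 5211 × 0.969 = 5049
Band 4: 4825 × 0.958 = 4622
Band 5: 2553 × 0.973 + 19736 × 0.496 = 2484 + 9789 = 12273
Population now: 0–14=2997, 15–29=2181, 30–44=5049, 45–59=4622, 60+=12273
Period 4.
Births: 2181 × 0.265 = 578, 5049 × 0.335 = 1691 → total 2269
Band 2: 2997 × 0.986 = 2955
Band 3: 2181 × 0.969 = 2113
Band 4: 5049 × 0.958 = 4837
Band 5: 4622 × 0.973 + 12273 × 0.496 = 4497 + 6087 = 10584
Population now: 0–14=2269, 15–29=2955, 30–44=2113, 45–59=4837, 60+=10584
Total: 41100 → 22758; change = -18342; percentage change = -44.6%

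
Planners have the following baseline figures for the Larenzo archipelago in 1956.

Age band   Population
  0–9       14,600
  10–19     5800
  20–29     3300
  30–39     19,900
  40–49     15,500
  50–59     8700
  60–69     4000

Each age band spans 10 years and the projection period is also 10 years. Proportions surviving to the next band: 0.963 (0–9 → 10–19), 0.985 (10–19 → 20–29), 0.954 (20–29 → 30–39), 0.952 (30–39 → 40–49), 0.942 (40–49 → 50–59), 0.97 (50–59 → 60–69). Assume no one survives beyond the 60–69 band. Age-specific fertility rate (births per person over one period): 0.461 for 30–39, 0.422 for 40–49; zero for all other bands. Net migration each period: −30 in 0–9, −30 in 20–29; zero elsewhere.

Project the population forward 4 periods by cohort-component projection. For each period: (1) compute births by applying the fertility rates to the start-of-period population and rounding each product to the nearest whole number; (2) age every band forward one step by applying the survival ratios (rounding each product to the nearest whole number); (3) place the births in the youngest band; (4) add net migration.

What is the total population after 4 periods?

[period 1]
Births: 19900 × 0.461 = 9174  |  15500 × 0.422 = 6541 → 15715
10–19: 14600 × 0.963 = 14060
20–29: 5800 × 0.985 = 5713
30–39: 3300 × 0.954 = 3148
40–49: 19900 × 0.952 = 18945
50–59: 15500 × 0.942 = 14601
60–69: 8700 × 0.97 = 8439
Net migration: 0–9 − 30 → 15685; 20–29 − 30 → 5683
→ [15685, 14060, 5683, 3148, 18945, 14601, 8439]
[period 2]
Births: 3148 × 0.461 = 1451  |  18945 × 0.422 = 7995 → 9446
10–19: 15685 × 0.963 = 15105
20–29: 14060 × 0.985 = 13849
30–39: 5683 × 0.954 = 5422
40–49: 3148 × 0.952 = 2997
50–59: 18945 × 0.942 = 17846
60–69: 14601 × 0.97 = 14163
Net migration: 0–9 − 30 → 9416; 20–29 − 30 → 13819
→ [9416, 15105, 13819, 5422, 2997, 17846, 14163]
[period 3]
Births: 5422 × 0.461 = 2500  |  2997 × 0.422 = 1265 → 3765
10–19: 9416 × 0.963 = 9068
20–29: 15105 × 0.985 = 14878
30–39: 13819 × 0.954 = 13183
40–49: 5422 × 0.952 = 5162
50–59: 2997 × 0.942 = 2823
60–69: 17846 × 0.97 = 17311
Net migration: 0–9 − 30 → 3735; 20–29 − 30 → 14848
→ [3735, 9068, 14848, 13183, 5162, 2823, 17311]
[period 4]
Births: 13183 × 0.461 = 6077  |  5162 × 0.422 = 2178 → 8255
10–19: 3735 × 0.963 = 3597
20–29: 9068 × 0.985 = 8932
30–39: 14848 × 0.954 = 14165
40–49: 13183 × 0.952 = 12550
50–59: 5162 × 0.942 = 4863
60–69: 2823 × 0.97 = 2738
Net migration: 0–9 − 30 → 8225; 20–29 − 30 → 8902
→ [8225, 3597, 8902, 14165, 12550, 4863, 2738]
Total after period 4: 8225 + 3597 + 8902 + 14165 + 12550 + 4863 + 2738 = 55040

55040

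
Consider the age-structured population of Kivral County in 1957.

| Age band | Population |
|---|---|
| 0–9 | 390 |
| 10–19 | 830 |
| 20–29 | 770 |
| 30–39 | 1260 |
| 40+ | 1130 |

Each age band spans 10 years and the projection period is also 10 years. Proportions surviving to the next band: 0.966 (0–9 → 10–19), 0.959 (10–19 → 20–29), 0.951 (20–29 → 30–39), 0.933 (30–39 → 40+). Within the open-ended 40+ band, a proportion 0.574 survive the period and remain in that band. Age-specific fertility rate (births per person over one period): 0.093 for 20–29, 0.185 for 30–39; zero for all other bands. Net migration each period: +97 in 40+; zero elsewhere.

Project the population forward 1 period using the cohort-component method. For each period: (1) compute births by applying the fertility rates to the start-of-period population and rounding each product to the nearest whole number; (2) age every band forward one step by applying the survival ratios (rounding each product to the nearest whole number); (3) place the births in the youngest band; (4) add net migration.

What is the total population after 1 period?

4132

Call the bands 1 to 5, youngest first.
Period 1:
Births: 770 × 0.093 = 72  |  1260 × 0.185 = 233 → 305
Band 2: 390 × 0.966 = 377
Band 3: 830 × 0.959 = 796
Band 4: 770 × 0.951 = 732
Band 5: 1260 × 0.933 + 1130 × 0.574 = 1176 + 649 = 1825
Net migration: Band 5 + 97 → 1922
→ [305, 377, 796, 732, 1922]
Total after period 1: 305 + 377 + 796 + 732 + 1922 = 4132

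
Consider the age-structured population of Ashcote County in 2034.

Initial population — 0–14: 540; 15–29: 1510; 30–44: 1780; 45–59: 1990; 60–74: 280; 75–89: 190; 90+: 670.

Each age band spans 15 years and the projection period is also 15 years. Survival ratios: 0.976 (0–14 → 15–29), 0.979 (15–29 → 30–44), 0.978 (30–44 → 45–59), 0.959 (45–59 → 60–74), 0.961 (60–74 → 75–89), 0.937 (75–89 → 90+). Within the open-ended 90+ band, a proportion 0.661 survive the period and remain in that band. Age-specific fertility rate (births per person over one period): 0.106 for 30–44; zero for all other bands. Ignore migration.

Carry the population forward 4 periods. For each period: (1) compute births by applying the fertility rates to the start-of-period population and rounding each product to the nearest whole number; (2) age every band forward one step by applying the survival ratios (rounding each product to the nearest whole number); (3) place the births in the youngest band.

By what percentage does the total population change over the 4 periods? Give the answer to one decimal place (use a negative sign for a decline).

-26.1

Let band 1 be 0–14 through band 7 = 90+.
Period 1.
Births: 1780 × 0.106 = 189
Band 2: 540 × 0.976 = 527
Band 3: 1510 × 0.979 = 1478
Band 4: 1780 × 0.978 = 1741
Band 5: 1990 × 0.959 = 1908
Band 6: 280 × 0.961 = 269
Band 7: 190 × 0.937 + 670 × 0.661 = 178 + 443 = 621
Giving 189 / 527 / 1478 / 1741 / 1908 / 269 / 621.
Period 2.
Births: 1478 × 0.106 = 157
Band 2: 189 × 0.976 = 184
Band 3: 527 × 0.979 = 516
Band 4: 1478 × 0.978 = 1445
Band 5: 1741 × 0.959 = 1670
Band 6: 1908 × 0.961 = 1834
Band 7: 269 × 0.937 + 621 × 0.661 = 252 + 410 = 662
Giving 157 / 184 / 516 / 1445 / 1670 / 1834 / 662.
Period 3.
Births: 516 × 0.106 = 55
Band 2: 157 × 0.976 = 153
Band 3: 184 × 0.979 = 180
Band 4: 516 × 0.978 = 505
Band 5: 1445 × 0.959 = 1386
Band 6: 1670 × 0.961 = 1605
Band 7: 1834 × 0.937 + 662 × 0.661 = 1718 + 438 = 2156
Giving 55 / 153 / 180 / 505 / 1386 / 1605 / 2156.
Period 4.
Births: 180 × 0.106 = 19
Band 2: 55 × 0.976 = 54
Band 3: 153 × 0.979 = 150
Band 4: 180 × 0.978 = 176
Band 5: 505 × 0.959 = 484
Band 6: 1386 × 0.961 = 1332
Band 7: 1605 × 0.937 + 2156 × 0.661 = 1504 + 1425 = 2929
Giving 19 / 54 / 150 / 176 / 484 / 1332 / 2929.
Total: 6960 → 5144; change = -1816; percentage change = -26.1%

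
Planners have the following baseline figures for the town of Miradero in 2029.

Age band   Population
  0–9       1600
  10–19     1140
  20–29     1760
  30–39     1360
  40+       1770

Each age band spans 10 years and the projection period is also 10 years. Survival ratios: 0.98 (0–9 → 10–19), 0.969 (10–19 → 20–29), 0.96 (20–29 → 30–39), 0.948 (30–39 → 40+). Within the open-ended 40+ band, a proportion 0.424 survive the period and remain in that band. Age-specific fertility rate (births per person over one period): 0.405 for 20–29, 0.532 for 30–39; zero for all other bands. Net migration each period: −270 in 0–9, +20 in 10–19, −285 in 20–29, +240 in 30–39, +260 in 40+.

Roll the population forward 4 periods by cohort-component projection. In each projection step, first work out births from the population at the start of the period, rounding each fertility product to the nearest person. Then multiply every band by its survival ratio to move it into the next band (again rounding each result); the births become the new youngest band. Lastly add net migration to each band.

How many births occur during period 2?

1359

Call the groups 1 to 5, youngest first.
— Period 1 —
Births: 1760 × 0.405 = 713, 1360 × 0.532 = 724 — total 1437
Group 2: 1600 × 0.98 = 1568
Group 3: 1140 × 0.969 = 1105
Group 4: 1760 × 0.96 = 1690
Group 5: 1360 × 0.948 + 1770 × 0.424 = 1289 + 750 = 2039
Net migration: Group 1 − 270 → 1167; Group 2 + 20 → 1588; Group 3 − 285 → 820; Group 4 + 240 → 1930; Group 5 + 260 → 2299
Population now: 0–9=1167, 10–19=1588, 20–29=820, 30–39=1930, 40+=2299
— Period 2 —
Births: 820 × 0.405 = 332, 1930 × 0.532 = 1027 — total 1359
Group 2: 1167 × 0.98 = 1144
Group 3: 1588 × 0.969 = 1539
Group 4: 820 × 0.96 = 787
Group 5: 1930 × 0.948 + 2299 × 0.424 = 1830 + 975 = 2805
Net migration: Group 1 − 270 → 1089; Group 2 + 20 → 1164; Group 3 − 285 → 1254; Group 4 + 240 → 1027; Group 5 + 260 → 3065
Population now: 0–9=1089, 10–19=1164, 20–29=1254, 30–39=1027, 40+=3065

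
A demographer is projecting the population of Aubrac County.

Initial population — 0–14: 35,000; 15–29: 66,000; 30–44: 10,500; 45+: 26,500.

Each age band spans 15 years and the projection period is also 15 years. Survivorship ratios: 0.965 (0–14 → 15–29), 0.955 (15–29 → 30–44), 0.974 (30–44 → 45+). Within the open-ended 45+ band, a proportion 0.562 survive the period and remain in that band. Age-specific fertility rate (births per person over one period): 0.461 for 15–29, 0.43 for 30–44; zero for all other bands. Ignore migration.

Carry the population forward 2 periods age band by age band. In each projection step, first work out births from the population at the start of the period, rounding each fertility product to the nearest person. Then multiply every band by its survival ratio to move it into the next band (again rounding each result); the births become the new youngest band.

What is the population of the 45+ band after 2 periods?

75508

(Bands numbered youngest = 1 to oldest = 4.)
Period 1.
Births: 66000 × 0.461 = 30426, 10500 × 0.43 = 4515 — total 34941
Band 2: 35000 × 0.965 = 33775
Band 3: 66000 × 0.955 = 63030
Band 4: 10500 × 0.974 + 26500 × 0.562 = 10227 + 14893 = 25120
End of period: [34941, 33775, 63030, 25120]
Period 2.
Births: 33775 × 0.461 = 15570, 63030 × 0.43 = 27103 — total 42673
Band 2: 34941 × 0.965 = 33718
Band 3: 33775 × 0.955 = 32255
Band 4: 63030 × 0.974 + 25120 × 0.562 = 61391 + 14117 = 75508
End of period: [42673, 33718, 32255, 75508]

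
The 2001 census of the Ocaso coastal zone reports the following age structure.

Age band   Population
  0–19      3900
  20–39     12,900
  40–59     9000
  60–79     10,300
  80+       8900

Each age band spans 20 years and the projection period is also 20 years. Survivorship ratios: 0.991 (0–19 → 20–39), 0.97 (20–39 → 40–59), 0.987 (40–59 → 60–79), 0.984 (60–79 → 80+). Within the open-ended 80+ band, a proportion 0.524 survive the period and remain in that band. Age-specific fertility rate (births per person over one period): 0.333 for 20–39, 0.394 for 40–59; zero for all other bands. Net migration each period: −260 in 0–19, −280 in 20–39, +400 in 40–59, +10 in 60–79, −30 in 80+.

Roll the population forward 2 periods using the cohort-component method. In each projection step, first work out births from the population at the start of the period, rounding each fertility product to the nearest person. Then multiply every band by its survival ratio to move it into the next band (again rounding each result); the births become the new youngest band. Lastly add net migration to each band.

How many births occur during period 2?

Period 1:
Births: 12900 * 0.333 = 4296, 9000 * 0.394 = 3546 → total 7842
20–39: 3900 * 0.991 = 3865
40–59: 12900 * 0.97 = 12513
60–79: 9000 * 0.987 = 8883
80+: 10300 * 0.984 + 8900 * 0.524 = 10135 + 4664 = 14799
Net migration: 0–19 − 260 → 7582; 20–39 − 280 → 3585; 40–59 + 400 → 12913; 60–79 + 10 → 8893; 80+ − 30 → 14769
Giving 7582 / 3585 / 12913 / 8893 / 14769.
Period 2:
Births: 3585 * 0.333 = 1194, 12913 * 0.394 = 5088 → total 6282
20–39: 7582 * 0.991 = 7514
40–59: 3585 * 0.97 = 3477
60–79: 12913 * 0.987 = 12745
80+: 8893 * 0.984 + 14769 * 0.524 = 8751 + 7739 = 16490
Net migration: 0–19 − 260 → 6022; 20–39 − 280 → 7234; 40–59 + 400 → 3877; 60–79 + 10 → 12755; 80+ − 30 → 16460
Giving 6022 / 7234 / 3877 / 12755 / 16460.

6282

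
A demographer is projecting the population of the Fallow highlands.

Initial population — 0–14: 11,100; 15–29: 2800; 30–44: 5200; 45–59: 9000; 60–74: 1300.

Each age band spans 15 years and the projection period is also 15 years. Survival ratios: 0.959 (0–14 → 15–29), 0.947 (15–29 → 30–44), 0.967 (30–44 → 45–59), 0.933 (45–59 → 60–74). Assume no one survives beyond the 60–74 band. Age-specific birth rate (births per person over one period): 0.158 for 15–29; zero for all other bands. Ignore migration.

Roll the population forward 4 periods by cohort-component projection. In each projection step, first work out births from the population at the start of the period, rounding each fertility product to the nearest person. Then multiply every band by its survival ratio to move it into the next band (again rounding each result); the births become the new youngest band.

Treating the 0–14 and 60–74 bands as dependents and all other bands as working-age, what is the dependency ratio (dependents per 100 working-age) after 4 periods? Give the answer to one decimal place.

472.0

Period 1.
Births: 2800 × 0.158 = 442
15–29: 11100 × 0.959 = 10645
30–44: 2800 × 0.947 = 2652
45–59: 5200 × 0.967 = 5028
60–74: 9000 × 0.933 = 8397
End of period: [442, 10645, 2652, 5028, 8397]
Period 2.
Births: 10645 × 0.158 = 1682
15–29: 442 × 0.959 = 424
30–44: 10645 × 0.947 = 10081
45–59: 2652 × 0.967 = 2564
60–74: 5028 × 0.933 = 4691
End of period: [1682, 424, 10081, 2564, 4691]
Period 3.
Births: 424 × 0.158 = 67
15–29: 1682 × 0.959 = 1613
30–44: 424 × 0.947 = 402
45–59: 10081 × 0.967 = 9748
60–74: 2564 × 0.933 = 2392
End of period: [67, 1613, 402, 9748, 2392]
Period 4.
Births: 1613 × 0.158 = 255
15–29: 67 × 0.959 = 64
30–44: 1613 × 0.947 = 1528
45–59: 402 × 0.967 = 389
60–74: 9748 × 0.933 = 9095
End of period: [255, 64, 1528, 389, 9095]
Dependents (band 0–14 + band 60–74) = 255 + 9095 = 9350; working-age = 1981; ratio = 9350/1981 × 100 = 472.0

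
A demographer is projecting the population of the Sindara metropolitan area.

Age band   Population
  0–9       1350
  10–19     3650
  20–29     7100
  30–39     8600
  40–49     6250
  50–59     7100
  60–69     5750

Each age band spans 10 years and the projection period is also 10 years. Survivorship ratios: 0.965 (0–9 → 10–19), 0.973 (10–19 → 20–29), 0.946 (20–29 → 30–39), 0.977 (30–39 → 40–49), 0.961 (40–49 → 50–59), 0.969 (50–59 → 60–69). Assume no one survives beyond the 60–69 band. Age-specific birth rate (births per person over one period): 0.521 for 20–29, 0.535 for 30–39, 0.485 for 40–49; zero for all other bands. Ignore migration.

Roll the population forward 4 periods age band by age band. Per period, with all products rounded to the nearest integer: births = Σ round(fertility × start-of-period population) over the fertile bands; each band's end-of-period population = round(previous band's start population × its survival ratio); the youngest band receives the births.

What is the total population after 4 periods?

Period 1.
Births: 7100 * 0.521 = 3699 ; 8600 * 0.535 = 4601 ; 6250 * 0.485 = 3031 → 11331
10–19: 1350 * 0.965 = 1303
20–29: 3650 * 0.973 = 3551
30–39: 7100 * 0.946 = 6717
40–49: 8600 * 0.977 = 8402
50–59: 6250 * 0.961 = 6006
60–69: 7100 * 0.969 = 6880
End of period: [11331, 1303, 3551, 6717, 8402, 6006, 6880]
Period 2.
Births: 3551 * 0.521 = 1850 ; 6717 * 0.535 = 3594 ; 8402 * 0.485 = 4075 → 9519
10–19: 11331 * 0.965 = 10934
20–29: 1303 * 0.973 = 1268
30–39: 3551 * 0.946 = 3359
40–49: 6717 * 0.977 = 6563
50–59: 8402 * 0.961 = 8074
60–69: 6006 * 0.969 = 5820
End of period: [9519, 10934, 1268, 3359, 6563, 8074, 5820]
Period 3.
Births: 1268 * 0.521 = 661 ; 3359 * 0.535 = 1797 ; 6563 * 0.485 = 3183 → 5641
10–19: 9519 * 0.965 = 9186
20–29: 10934 * 0.973 = 10639
30–39: 1268 * 0.946 = 1200
40–49: 3359 * 0.977 = 3282
50–59: 6563 * 0.961 = 6307
60–69: 8074 * 0.969 = 7824
End of period: [5641, 9186, 10639, 1200, 3282, 6307, 7824]
Period 4.
Births: 10639 * 0.521 = 5543 ; 1200 * 0.535 = 642 ; 3282 * 0.485 = 1592 → 7777
10–19: 5641 * 0.965 = 5444
20–29: 9186 * 0.973 = 8938
30–39: 10639 * 0.946 = 10064
40–49: 1200 * 0.977 = 1172
50–59: 3282 * 0.961 = 3154
60–69: 6307 * 0.969 = 6111
End of period: [7777, 5444, 8938, 10064, 1172, 3154, 6111]
Total after period 4: 7777 + 5444 + 8938 + 10064 + 1172 + 3154 + 6111 = 42660

42660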